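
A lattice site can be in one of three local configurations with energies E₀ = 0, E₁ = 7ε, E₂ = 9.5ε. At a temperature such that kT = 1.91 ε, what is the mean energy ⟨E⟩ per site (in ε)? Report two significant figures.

0.24 ε

Eᵢ/kT = 0, 3.665, 4.974.
Z = Σ e^(−Eᵢ/kT) = e^(−0) + e^(−3.665) + e^(−4.974) = 1.000 + 0.02560 + 0.006915 = 1.033.
⟨E⟩ = Σ Eᵢ e^(−Eᵢ/kT) / Z = (0·1.000 + 7·0.02560 + 9.5·0.006915) / 1.033 = 0.24 ε.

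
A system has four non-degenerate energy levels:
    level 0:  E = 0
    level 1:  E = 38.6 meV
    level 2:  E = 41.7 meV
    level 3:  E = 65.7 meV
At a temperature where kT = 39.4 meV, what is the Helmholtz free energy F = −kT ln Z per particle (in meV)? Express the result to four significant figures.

Eᵢ/kT = 0, 0.979695, 1.05838, 1.66751.
Z = Σ e^(−Eᵢ/kT) = e^(−0) + e^(−0.979695) + e^(−1.05838) + e^(−1.66751) = 1.00000 + 0.375426 + 0.347018 + 0.188716 = 1.91116.
F = −kT ln Z = −39.4 × ln(1.91116) = −39.4 × 0.647710 = -25.52 meV.

-25.52 meV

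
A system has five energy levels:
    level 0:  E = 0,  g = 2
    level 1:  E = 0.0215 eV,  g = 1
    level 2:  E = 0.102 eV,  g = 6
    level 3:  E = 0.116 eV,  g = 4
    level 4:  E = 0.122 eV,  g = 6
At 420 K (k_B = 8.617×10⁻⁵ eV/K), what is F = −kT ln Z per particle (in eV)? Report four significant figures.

-0.04297 eV

k_BT = 8.617×10⁻⁵ × 420 K = 0.0361914 eV.
Eᵢ/kT = 0, 0.594064, 2.81835, 3.20518, 3.37097.
Z = Σ gᵢe^(−Eᵢ/kT) = 2·e^(−0) + 1·e^(−0.594064) + 6·e^(−2.81835) + 4·e^(−3.20518) + 6·e^(−3.37097) = 2.00000 + 0.552079 + 0.358226 + 0.162206 + 0.206138 = 3.27865.
F = −kT ln Z = −0.0361914 × ln(3.27865) = −0.0361914 × 1.18743 = -0.04297 eV.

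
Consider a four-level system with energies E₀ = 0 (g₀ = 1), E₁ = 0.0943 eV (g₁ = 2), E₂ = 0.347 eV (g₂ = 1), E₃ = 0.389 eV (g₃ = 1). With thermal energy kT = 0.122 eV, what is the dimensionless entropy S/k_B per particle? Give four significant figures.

1.204

Eᵢ/kT = 0, 0.772951, 2.84426, 3.18852.
Z = Σ gᵢe^(−Eᵢ/kT) = 1·e^(−0) + 2·e^(−0.772951) + 1·e^(−2.84426) + 1·e^(−3.18852) = 1.00000 + 0.923297 + 0.0581773 + 0.0412329 = 2.02271.
⟨E⟩ = Σ EᵢPᵢ = 0.0609549 eV.
S/k_B = ln Z + ⟨E⟩/kT = ln(2.02271) + 0.0609549/0.122 = 0.704438 + 0.499630 = 1.204.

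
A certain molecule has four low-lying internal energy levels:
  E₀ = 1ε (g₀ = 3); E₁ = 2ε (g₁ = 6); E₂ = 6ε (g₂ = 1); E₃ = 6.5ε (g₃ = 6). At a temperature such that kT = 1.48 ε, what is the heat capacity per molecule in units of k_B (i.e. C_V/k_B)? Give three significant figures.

0.419

Eᵢ/kT = 0.67568, 1.3514, 4.0541, 4.3919.
Z = Σ gᵢe^(−Eᵢ/kT) = 3·e^(−0.67568) + 6·e^(−1.3514) + 1·e^(−4.0541) + 6·e^(−4.3919) = 1.5264 + 1.5533 + 0.017351 + 0.074263 = 3.1713.
⟨E⟩ = 1.6460 ε, ⟨E²⟩ = 3.6269 ε².
C_V/k_B = (⟨E²⟩ − ⟨E⟩²)/(kT)² = (3.6269 − 2.7093)/2.1904 = 0.419.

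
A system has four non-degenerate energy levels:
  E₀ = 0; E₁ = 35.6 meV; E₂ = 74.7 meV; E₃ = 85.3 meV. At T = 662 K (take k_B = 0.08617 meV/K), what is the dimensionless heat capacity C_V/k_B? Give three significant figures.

0.324

k_BT = 0.08617 × 662 K = 57.045 meV.
Eᵢ/kT = 0, 0.62407, 1.3095, 1.4953.
Z = Σ e^(−Eᵢ/kT) = e^(−0) + e^(−0.62407) + e^(−1.3095) + e^(−1.4953) = 1.0000 + 0.53576 + 0.26996 + 0.22418 = 2.0299.
⟨E⟩ = 28.751 meV, ⟨E²⟩ = 1880.2 meV².
C_V/k_B = (⟨E²⟩ − ⟨E⟩²)/(kT)² = (1880.2 − 826.62)/3254.1 = 0.324.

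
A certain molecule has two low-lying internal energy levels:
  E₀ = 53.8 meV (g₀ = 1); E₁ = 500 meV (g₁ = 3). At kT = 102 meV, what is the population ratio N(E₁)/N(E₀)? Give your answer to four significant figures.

n₁/n₀ = (g₁/g₀) exp[−(E₁−E₀)/kT] = (3/1) × exp(−(446.2 meV)/(102 meV)) = (3/1) × exp(-4.37451) = 0.03778.

0.03778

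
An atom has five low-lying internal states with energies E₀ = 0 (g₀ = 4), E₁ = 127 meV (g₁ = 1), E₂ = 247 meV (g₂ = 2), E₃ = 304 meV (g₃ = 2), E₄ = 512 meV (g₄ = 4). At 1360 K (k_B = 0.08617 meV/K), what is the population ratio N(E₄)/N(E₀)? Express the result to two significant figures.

0.013

k_BT = 0.08617 × 1360 K = 117.2 meV.
n₄/n₀ = (g₄/g₀) exp[−(E₄−E₀)/kT] = (4/4) × exp(−(512 meV)/(117.2 meV)) = (4/4) × exp(-4.369) = 0.013.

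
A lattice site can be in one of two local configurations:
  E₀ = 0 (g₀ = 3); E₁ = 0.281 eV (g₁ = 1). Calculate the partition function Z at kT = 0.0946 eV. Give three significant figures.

Z = 3.05

Eᵢ/kT = 0, 2.9704.
Z = Σ gᵢe^(−Eᵢ/kT) = 3·e^(−0) + 1·e^(−2.9704) = 3.0000 + 0.051283 = 3.0513.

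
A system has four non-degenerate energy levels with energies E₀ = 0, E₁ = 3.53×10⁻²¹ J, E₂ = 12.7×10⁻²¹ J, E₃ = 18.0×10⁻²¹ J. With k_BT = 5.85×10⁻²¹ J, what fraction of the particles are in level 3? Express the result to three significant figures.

0.0270

Eᵢ/kT = 0, 0.60342, 2.1709, 3.0769.
Z = Σ e^(−Eᵢ/kT) = e^(−0) + e^(−0.60342) + e^(−2.1709) + e^(−3.0769) = 1.0000 + 0.54694 + 0.11407 + 0.046102 = 1.7071.
P₃ = e^(−E₃/kT) / Z = 0.046102/1.7071 = 0.0270.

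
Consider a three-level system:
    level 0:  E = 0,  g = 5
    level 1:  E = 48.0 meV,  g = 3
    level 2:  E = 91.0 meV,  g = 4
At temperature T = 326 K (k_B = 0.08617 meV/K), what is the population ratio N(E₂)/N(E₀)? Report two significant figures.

k_BT = 0.08617 × 326 K = 28.09 meV.
n₂/n₀ = (g₂/g₀) exp[−(E₂−E₀)/kT] = (4/5) × exp(−(91.0 meV)/(28.09 meV)) = (4/5) × exp(-3.240) = 0.031.

0.031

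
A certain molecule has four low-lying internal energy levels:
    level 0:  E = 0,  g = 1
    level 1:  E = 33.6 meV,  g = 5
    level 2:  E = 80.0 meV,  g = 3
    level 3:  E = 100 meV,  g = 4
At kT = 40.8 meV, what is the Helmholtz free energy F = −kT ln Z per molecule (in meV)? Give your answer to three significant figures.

-56.2 meV

Eᵢ/kT = 0, 0.82353, 1.9608, 2.4510.
Z = Σ gᵢe^(−Eᵢ/kT) = 1·e^(−0) + 5·e^(−0.82353) + 3·e^(−1.9608) + 4·e^(−2.4510) = 1.0000 + 2.1944 + 0.42224 + 0.34483 = 3.9615.
F = −kT ln Z = −40.8 × ln(3.9615) = −40.8 × 1.3766 = -56.2 meV.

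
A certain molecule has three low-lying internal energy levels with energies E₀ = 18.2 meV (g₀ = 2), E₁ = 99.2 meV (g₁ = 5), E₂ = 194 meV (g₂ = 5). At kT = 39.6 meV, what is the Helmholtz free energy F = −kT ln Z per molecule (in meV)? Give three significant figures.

-21.2 meV

Eᵢ/kT = 0.45960, 2.5051, 4.8990.
Z = Σ gᵢe^(−Eᵢ/kT) = 2·e^(−0.45960) + 5·e^(−2.5051) + 5·e^(−4.8990) = 1.2631 + 0.40834 + 0.037270 = 1.7087.
F = −kT ln Z = −39.6 × ln(1.7087) = −39.6 × 0.53573 = -21.2 meV.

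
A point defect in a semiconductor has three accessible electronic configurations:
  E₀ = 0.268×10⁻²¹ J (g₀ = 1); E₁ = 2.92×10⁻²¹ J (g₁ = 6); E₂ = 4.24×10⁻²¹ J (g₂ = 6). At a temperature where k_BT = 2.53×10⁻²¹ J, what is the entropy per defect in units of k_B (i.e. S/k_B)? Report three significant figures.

Eᵢ/kT = 0.10593, 1.1542, 1.6759.
Z = Σ gᵢe^(−Eᵢ/kT) = 1·e^(−0.10593) + 6·e^(−1.1542) + 6·e^(−1.6759) = 0.89949 + 1.8919 + 1.1228 = 3.9142.
⟨E⟩ = Σ EᵢPᵢ = 2.6892 ×10⁻²¹ J.
S/k_B = ln Z + ⟨E⟩/kT = ln(3.9142) + 2.6892/2.53 = 1.3646 + 1.0629 = 2.43.

2.43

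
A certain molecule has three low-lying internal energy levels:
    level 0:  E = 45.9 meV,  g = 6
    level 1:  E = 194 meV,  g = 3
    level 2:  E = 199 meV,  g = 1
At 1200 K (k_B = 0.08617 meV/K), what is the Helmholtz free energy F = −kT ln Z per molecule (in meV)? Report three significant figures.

k_BT = 0.08617 × 1200 K = 103.40 meV.
Eᵢ/kT = 0.44391, 1.8762, 1.9246.
Z = Σ gᵢe^(−Eᵢ/kT) = 6·e^(−0.44391) + 3·e^(−1.8762) + 1·e^(−1.9246) = 3.8491 + 0.45951 + 0.14593 = 4.4545.
F = −kT ln Z = −103.40 × ln(4.4545) = −103.40 × 1.4939 = -154 meV.

-154 meV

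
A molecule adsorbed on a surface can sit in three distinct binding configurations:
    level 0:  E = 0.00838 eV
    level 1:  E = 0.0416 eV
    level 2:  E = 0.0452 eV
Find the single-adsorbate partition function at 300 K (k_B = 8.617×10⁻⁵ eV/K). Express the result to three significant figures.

Z = 1.10

k_BT = 8.617×10⁻⁵ × 300 K = 0.025851 eV.
Eᵢ/kT = 0.32417, 1.6092, 1.7485.
Z = Σ e^(−Eᵢ/kT) = e^(−0.32417) + e^(−1.6092) + e^(−1.7485) = 0.72313 + 0.20005 + 0.17403 = 1.0972.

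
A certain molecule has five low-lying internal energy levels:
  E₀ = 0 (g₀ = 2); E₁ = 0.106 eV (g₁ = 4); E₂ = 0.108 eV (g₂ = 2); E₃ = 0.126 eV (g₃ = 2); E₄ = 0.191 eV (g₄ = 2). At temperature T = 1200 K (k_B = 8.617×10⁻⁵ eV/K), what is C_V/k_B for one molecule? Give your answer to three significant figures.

k_BT = 8.617×10⁻⁵ × 1200 K = 0.10340 eV.
Eᵢ/kT = 0, 1.0251, 1.0445, 1.2186, 1.8472.
Z = Σ gᵢe^(−Eᵢ/kT) = 2·e^(−0) + 4·e^(−1.0251) + 2·e^(−1.0445) + 2·e^(−1.2186) + 2·e^(−1.8472) = 2.0000 + 1.4350 + 0.70374 + 0.59129 + 0.31536 = 5.0454.
⟨E⟩ = 0.071917 eV, ⟨E²⟩ = 0.0089634 eV².
C_V/k_B = (⟨E²⟩ − ⟨E⟩²)/(kT)² = (0.0089634 − 0.0051721)/0.010692 = 0.355.

0.355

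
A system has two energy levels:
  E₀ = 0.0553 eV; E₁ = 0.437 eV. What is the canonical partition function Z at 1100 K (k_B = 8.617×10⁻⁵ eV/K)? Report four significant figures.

Z = 0.5679

k_BT = 8.617×10⁻⁵ × 1100 K = 0.0947870 eV.
Eᵢ/kT = 0.583413, 4.61034.
Z = Σ e^(−Eᵢ/kT) = e^(−0.583413) + e^(−4.61034) = 0.557991 + 0.00994844 = 0.567939.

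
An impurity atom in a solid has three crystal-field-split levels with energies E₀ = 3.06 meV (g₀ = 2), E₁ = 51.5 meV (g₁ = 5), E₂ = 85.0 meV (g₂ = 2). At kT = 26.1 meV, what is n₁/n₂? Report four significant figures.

n₁/n₂ = (g₁/g₂) exp[−(E₁−E₂)/kT] = (5/2) × exp(−(-33.5 meV)/(26.1 meV)) = (5/2) × exp(1.28352) = 9.023.

9.023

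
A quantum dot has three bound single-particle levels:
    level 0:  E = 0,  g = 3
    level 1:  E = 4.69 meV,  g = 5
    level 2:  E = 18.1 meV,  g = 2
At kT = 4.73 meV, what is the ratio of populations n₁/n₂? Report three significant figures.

42.6

n₁/n₂ = (g₁/g₂) exp[−(E₁−E₂)/kT] = (5/2) × exp(−(-13.41 meV)/(4.73 meV)) = (5/2) × exp(2.8351) = 42.6.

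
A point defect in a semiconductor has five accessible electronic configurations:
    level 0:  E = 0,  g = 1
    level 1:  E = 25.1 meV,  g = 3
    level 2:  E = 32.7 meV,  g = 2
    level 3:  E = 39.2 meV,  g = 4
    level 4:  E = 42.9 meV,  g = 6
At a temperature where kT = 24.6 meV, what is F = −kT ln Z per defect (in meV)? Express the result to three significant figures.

-36.9 meV

Eᵢ/kT = 0, 1.0203, 1.3293, 1.5935, 1.7439.
Z = Σ gᵢe^(−Eᵢ/kT) = 1·e^(−0) + 3·e^(−1.0203) + 2·e^(−1.3293) + 4·e^(−1.5935) + 6·e^(−1.7439) = 1.0000 + 1.0815 + 0.52932 + 0.81285 + 1.0490 = 4.4727.
F = −kT ln Z = −24.6 × ln(4.4727) = −24.6 × 1.4980 = -36.9 meV.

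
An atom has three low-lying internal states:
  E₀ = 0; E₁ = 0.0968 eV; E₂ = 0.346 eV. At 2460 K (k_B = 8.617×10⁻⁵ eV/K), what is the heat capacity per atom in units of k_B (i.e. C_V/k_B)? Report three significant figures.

0.246

k_BT = 8.617×10⁻⁵ × 2460 K = 0.21198 eV.
Eᵢ/kT = 0, 0.45665, 1.6322.
Z = Σ e^(−Eᵢ/kT) = e^(−0) + e^(−0.45665) + e^(−1.6322) = 1.0000 + 0.63340 + 0.19550 = 1.8289.
⟨E⟩ = 0.070510 eV, ⟨E²⟩ = 0.016042 eV².
C_V/k_B = (⟨E²⟩ − ⟨E⟩²)/(kT)² = (0.016042 − 0.0049717)/0.044936 = 0.246.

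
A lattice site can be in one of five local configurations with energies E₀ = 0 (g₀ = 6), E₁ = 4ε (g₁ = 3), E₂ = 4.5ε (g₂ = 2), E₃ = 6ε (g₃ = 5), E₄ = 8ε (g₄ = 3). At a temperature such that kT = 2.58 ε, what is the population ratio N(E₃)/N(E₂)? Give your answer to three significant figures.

1.40

n₃/n₂ = (g₃/g₂) exp[−(E₃−E₂)/kT] = (5/2) × exp(−(1.5ε)/(2.58ε)) = (5/2) × exp(-0.58140) = 1.40.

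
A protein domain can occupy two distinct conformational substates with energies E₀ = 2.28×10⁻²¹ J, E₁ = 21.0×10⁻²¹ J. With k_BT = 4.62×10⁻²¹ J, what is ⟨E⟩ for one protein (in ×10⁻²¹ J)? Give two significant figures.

Eᵢ/kT = 0.4935, 4.545.
Z = Σ e^(−Eᵢ/kT) = e^(−0.4935) + e^(−4.545) = 0.6105 + 0.01062 = 0.6211.
⟨E⟩ = Σ Eᵢ e^(−Eᵢ/kT) / Z = (2.28·0.6105 + 21.0·0.01062) / 0.6211 = 2.6 ×10⁻²¹ J.

2.6 ×10⁻²¹ J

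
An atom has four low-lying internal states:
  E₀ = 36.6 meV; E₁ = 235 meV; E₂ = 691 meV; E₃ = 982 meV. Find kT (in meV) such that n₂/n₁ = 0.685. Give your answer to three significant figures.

1210 meV

n₂/n₁ = exp[−(E₂−E₁)/kT] = 0.685.
⇒ (E₂−E₁)/kT = ln(1/0.685) = ln(1.4599) = 0.37837.
kT = 456 meV / 0.37837 = 1210 meV.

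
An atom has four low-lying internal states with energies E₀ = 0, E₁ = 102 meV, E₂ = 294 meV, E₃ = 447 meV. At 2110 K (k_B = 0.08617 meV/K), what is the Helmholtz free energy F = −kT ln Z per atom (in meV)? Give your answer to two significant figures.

k_BT = 0.08617 × 2110 K = 181.8 meV.
Eᵢ/kT = 0, 0.5611, 1.617, 2.459.
Z = Σ e^(−Eᵢ/kT) = e^(−0) + e^(−0.5611) + e^(−1.617) + e^(−2.459) = 1.000 + 0.5706 + 0.1985 + 0.08552 = 1.855.
F = −kT ln Z = −181.8 × ln(1.855) = −181.8 × 0.6179 = -110 meV.

-110 meV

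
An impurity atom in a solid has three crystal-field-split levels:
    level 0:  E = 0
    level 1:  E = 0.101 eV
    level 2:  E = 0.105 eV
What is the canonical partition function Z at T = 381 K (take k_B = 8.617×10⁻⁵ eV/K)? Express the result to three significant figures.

Z = 1.09

k_BT = 8.617×10⁻⁵ × 381 K = 0.032831 eV.
Eᵢ/kT = 0, 3.0764, 3.1982.
Z = Σ e^(−Eᵢ/kT) = e^(−0) + e^(−3.0764) + e^(−3.1982) = 1.0000 + 0.046125 + 0.040836 = 1.0870.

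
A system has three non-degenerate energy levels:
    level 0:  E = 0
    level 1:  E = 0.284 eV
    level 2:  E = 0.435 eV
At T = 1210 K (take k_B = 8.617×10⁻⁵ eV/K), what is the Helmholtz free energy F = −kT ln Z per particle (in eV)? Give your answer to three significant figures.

-0.00813 eV

k_BT = 8.617×10⁻⁵ × 1210 K = 0.10427 eV.
Eᵢ/kT = 0, 2.7237, 4.1719.
Z = Σ e^(−Eᵢ/kT) = e^(−0) + e^(−2.7237) + e^(−4.1719) = 1.0000 + 0.065631 + 0.015423 = 1.0811.
F = −kT ln Z = −0.10427 × ln(1.0811) = −0.10427 × 0.077979 = -0.00813 eV.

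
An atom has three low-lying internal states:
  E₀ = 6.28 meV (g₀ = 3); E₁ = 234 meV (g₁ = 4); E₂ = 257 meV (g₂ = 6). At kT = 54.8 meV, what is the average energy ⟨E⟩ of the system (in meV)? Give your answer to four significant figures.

Eᵢ/kT = 0.114599, 4.27007, 4.68978.
Z = Σ gᵢe^(−Eᵢ/kT) = 3·e^(−0.114599) + 4·e^(−4.27007) + 6·e^(−4.68978) = 2.67517 + 0.0559232 + 0.0551322 = 2.78623.
⟨E⟩ = Σ Eᵢ gᵢe^(−Eᵢ/kT) / Z = (6.28·2.67517 + 234·0.0559232 + 257·0.0551322) / 2.78623 = 15.81 meV.

15.81 meV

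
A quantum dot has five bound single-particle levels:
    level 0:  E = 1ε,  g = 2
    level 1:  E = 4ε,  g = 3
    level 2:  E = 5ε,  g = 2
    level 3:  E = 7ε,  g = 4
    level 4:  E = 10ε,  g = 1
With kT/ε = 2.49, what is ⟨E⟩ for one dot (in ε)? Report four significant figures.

Eᵢ/kT = 0.401606, 1.60643, 2.00803, 2.81124, 4.01606.
Z = Σ gᵢe^(−Eᵢ/kT) = 2·e^(−0.401606) + 3·e^(−1.60643) + 2·e^(−2.00803) + 4·e^(−2.81124) + 1·e^(−4.01606) = 1.33849 + 0.601807 + 0.268506 + 0.240522 + 0.0180238 = 2.46735.
⟨E⟩ = Σ Eᵢ gᵢe^(−Eᵢ/kT) / Z = (1·1.33849 + 4·0.601807 + 5·0.268506 + 7·0.240522 + 10·0.0180238) / 2.46735 = 2.818 ε.

2.818 ε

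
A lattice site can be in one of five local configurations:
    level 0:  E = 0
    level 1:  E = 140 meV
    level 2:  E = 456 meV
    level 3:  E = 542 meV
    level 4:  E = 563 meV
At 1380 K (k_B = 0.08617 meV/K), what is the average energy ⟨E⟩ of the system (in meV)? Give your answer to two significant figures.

k_BT = 0.08617 × 1380 K = 118.9 meV.
Eᵢ/kT = 0, 1.177, 3.835, 4.558, 4.735.
Z = Σ e^(−Eᵢ/kT) = e^(−0) + e^(−1.177) + e^(−3.835) + e^(−4.558) + e^(−4.735) = 1.000 + 0.3082 + 0.02160 + 0.01048 + 0.008782 = 1.349.
⟨E⟩ = Σ Eᵢ e^(−Eᵢ/kT) / Z = (0·1.000 + 140·0.3082 + 456·0.02160 + 542·0.01048 + 563·0.008782) / 1.349 = 47 meV.

47 meV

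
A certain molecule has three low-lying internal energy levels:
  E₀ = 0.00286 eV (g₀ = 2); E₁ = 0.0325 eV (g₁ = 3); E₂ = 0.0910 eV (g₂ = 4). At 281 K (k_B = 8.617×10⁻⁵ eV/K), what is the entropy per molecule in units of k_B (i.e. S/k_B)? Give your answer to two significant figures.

k_BT = 8.617×10⁻⁵ × 281 K = 0.02421 eV.
Eᵢ/kT = 0.1181, 1.342, 3.759.
Z = Σ gᵢe^(−Eᵢ/kT) = 2·e^(−0.1181) + 3·e^(−1.342) + 4·e^(−3.759) = 1.777 + 0.7840 + 0.09323 = 2.654.
⟨E⟩ = Σ EᵢPᵢ = 0.01471 eV.
S/k_B = ln Z + ⟨E⟩/kT = ln(2.654) + 0.01471/0.02421 = 0.9761 + 0.6076 = 1.6.

1.6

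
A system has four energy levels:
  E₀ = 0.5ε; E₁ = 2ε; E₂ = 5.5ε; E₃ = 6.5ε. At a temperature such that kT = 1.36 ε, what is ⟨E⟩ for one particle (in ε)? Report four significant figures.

1.009 ε

Eᵢ/kT = 0.367647, 1.47059, 4.04412, 4.77941.
Z = Σ e^(−Eᵢ/kT) = e^(−0.367647) + e^(−1.47059) + e^(−4.04412) + e^(−4.77941) = 0.692362 + 0.229790 + 0.0175251 + 0.00840095 = 0.948078.
⟨E⟩ = Σ Eᵢ e^(−Eᵢ/kT) / Z = (0.5·0.692362 + 2·0.229790 + 5.5·0.0175251 + 6.5·0.00840095) / 0.948078 = 1.009 ε.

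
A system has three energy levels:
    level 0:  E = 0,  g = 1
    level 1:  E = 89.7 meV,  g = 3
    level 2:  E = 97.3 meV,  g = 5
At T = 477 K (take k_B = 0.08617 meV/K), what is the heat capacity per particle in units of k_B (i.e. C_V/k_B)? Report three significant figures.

k_BT = 0.08617 × 477 K = 41.103 meV.
Eᵢ/kT = 0, 2.1823, 2.3672.
Z = Σ gᵢe^(−Eᵢ/kT) = 1·e^(−0) + 3·e^(−2.1823) + 5·e^(−2.3672) = 1.0000 + 0.33835 + 0.46871 = 1.8071.
⟨E⟩ = 42.032 meV, ⟨E²⟩ = 3962.0 meV².
C_V/k_B = (⟨E²⟩ − ⟨E⟩²)/(kT)² = (3962.0 − 1766.7)/1689.5 = 1.30.

1.30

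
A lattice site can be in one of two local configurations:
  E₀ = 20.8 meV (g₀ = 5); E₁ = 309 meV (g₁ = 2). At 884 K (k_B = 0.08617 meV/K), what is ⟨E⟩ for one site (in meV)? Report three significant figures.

k_BT = 0.08617 × 884 K = 76.174 meV.
Eᵢ/kT = 0.27306, 4.0565.
Z = Σ gᵢe^(−Eᵢ/kT) = 5·e^(−0.27306) + 2·e^(−4.0565) = 3.8052 + 0.034619 = 3.8398.
⟨E⟩ = Σ Eᵢ gᵢe^(−Eᵢ/kT) / Z = (20.8·3.8052 + 309·0.034619) / 3.8398 = 23.4 meV.

23.4 meV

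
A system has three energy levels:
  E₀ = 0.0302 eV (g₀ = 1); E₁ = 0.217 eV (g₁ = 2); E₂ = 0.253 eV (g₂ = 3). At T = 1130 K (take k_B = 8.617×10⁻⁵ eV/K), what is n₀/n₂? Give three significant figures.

3.29

k_BT = 8.617×10⁻⁵ × 1130 K = 0.097372 eV.
n₀/n₂ = (g₀/g₂) exp[−(E₀−E₂)/kT] = (1/3) × exp(−(-0.2228 eV)/(0.097372 eV)) = (1/3) × exp(2.2881) = 3.29.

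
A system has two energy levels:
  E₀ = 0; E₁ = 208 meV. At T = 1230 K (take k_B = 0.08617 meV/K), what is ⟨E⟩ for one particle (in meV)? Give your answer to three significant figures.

25.6 meV

k_BT = 0.08617 × 1230 K = 105.99 meV.
Eᵢ/kT = 0, 1.9624.
Z = Σ e^(−Eᵢ/kT) = e^(−0) + e^(−1.9624) = 1.0000 + 0.14052 = 1.1405.
⟨E⟩ = Σ Eᵢ e^(−Eᵢ/kT) / Z = (0·1.0000 + 208·0.14052) / 1.1405 = 25.6 meV.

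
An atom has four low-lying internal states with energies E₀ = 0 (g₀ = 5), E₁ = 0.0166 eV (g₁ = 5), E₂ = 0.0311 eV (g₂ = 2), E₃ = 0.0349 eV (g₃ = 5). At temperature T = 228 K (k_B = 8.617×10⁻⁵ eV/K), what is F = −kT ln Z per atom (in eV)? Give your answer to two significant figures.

k_BT = 8.617×10⁻⁵ × 228 K = 0.01965 eV.
Eᵢ/kT = 0, 0.8448, 1.583, 1.776.
Z = Σ gᵢe^(−Eᵢ/kT) = 5·e^(−0) + 5·e^(−0.8448) + 2·e^(−1.583) + 5·e^(−1.776) = 5.000 + 2.148 + 0.4107 + 0.8466 = 8.405.
F = −kT ln Z = −0.01965 × ln(8.405) = −0.01965 × 2.129 = -0.042 eV.

-0.042 eV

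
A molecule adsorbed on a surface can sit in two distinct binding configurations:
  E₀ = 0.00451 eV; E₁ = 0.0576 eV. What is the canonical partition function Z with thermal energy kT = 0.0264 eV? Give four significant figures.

Eᵢ/kT = 0.170833, 2.18182.
Z = Σ e^(−Eᵢ/kT) = e^(−0.170833) + e^(−2.18182) = 0.842962 + 0.112836 = 0.955798.

Z = 0.9558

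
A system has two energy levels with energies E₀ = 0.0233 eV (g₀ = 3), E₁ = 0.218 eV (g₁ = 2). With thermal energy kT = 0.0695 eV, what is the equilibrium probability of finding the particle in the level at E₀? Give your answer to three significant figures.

Eᵢ/kT = 0.33525, 3.1367.
Z = Σ gᵢe^(−Eᵢ/kT) = 3·e^(−0.33525) + 2·e^(−3.1367) = 2.1455 + 0.086852 = 2.2324.
P₀ = g₀ e^(−E₀/kT) / Z = 2.1455/2.2324 = 0.961.

0.961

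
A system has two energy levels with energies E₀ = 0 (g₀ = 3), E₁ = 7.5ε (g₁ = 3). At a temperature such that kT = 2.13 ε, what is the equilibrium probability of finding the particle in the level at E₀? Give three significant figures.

0.971

Eᵢ/kT = 0, 3.5211.
Z = Σ gᵢe^(−Eᵢ/kT) = 3·e^(−0) + 3·e^(−3.5211) = 3.0000 + 0.088701 = 3.0887.
P₀ = g₀ e^(−E₀/kT) / Z = 3.0000/3.0887 = 0.971.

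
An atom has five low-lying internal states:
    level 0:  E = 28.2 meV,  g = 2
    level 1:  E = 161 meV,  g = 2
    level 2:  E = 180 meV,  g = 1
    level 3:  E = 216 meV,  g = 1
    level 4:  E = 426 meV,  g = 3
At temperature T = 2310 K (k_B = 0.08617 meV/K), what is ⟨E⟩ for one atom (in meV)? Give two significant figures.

k_BT = 0.08617 × 2310 K = 199.1 meV.
Eᵢ/kT = 0.1416, 0.8086, 0.9041, 1.085, 2.140.
Z = Σ gᵢe^(−Eᵢ/kT) = 2·e^(−0.1416) + 2·e^(−0.8086) + 1·e^(−0.9041) + 1·e^(−1.085) + 3·e^(−2.140) = 1.736 + 0.8910 + 0.4049 + 0.3379 + 0.3530 = 3.723.
⟨E⟩ = Σ Eᵢ gᵢe^(−Eᵢ/kT) / Z = (28.2·1.736 + 161·0.8910 + 180·0.4049 + 216·0.3379 + 426·0.3530) / 3.723 = 130 meV.

130 meV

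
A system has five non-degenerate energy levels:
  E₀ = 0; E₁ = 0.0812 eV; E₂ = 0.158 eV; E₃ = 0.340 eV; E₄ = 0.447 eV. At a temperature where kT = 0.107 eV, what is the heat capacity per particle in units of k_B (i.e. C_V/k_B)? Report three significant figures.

0.573

Eᵢ/kT = 0, 0.75888, 1.4766, 3.1776, 4.1776.
Z = Σ e^(−Eᵢ/kT) = e^(−0) + e^(−0.75888) + e^(−1.4766) + e^(−3.1776) + e^(−4.1776) = 1.0000 + 0.46819 + 0.22841 + 0.041686 + 0.015335 = 1.7536.
⟨E⟩ = 0.054251 eV, ⟨E²⟩ = 0.0095073 eV².
C_V/k_B = (⟨E²⟩ − ⟨E⟩²)/(kT)² = (0.0095073 − 0.0029432)/0.011449 = 0.573.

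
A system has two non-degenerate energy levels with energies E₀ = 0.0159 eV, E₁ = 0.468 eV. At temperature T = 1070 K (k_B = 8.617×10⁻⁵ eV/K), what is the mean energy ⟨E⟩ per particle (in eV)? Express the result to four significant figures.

k_BT = 8.617×10⁻⁵ × 1070 K = 0.0922019 eV.
Eᵢ/kT = 0.172448, 5.07582.
Z = Σ e^(−Eᵢ/kT) = e^(−0.172448) + e^(−5.07582) = 0.841602 + 0.00624596 = 0.847848.
⟨E⟩ = Σ Eᵢ e^(−Eᵢ/kT) / Z = (0.0159·0.841602 + 0.468·0.00624596) / 0.847848 = 0.01923 eV.

0.01923 eV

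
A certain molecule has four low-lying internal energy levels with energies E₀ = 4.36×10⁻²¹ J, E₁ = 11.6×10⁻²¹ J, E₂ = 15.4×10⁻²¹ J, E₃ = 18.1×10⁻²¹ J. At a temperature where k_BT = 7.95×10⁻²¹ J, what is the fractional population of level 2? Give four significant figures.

0.1363

Eᵢ/kT = 0.548428, 1.45912, 1.93711, 2.27673.
Z = Σ e^(−Eᵢ/kT) = e^(−0.548428) + e^(−1.45912) + e^(−1.93711) + e^(−2.27673) = 0.577857 + 0.232441 + 0.144120 + 0.102619 = 1.05704.
P₂ = e^(−E₂/kT) / Z = 0.144120/1.05704 = 0.1363.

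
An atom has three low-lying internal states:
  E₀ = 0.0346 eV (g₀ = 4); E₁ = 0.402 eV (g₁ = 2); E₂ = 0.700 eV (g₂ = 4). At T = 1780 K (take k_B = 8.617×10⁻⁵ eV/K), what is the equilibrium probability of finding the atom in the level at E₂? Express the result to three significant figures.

k_BT = 8.617×10⁻⁵ × 1780 K = 0.15338 eV.
Eᵢ/kT = 0.22558, 2.6209, 4.5638.
Z = Σ gᵢe^(−Eᵢ/kT) = 4·e^(−0.22558) + 2·e^(−2.6209) + 4·e^(−4.5638) = 3.1922 + 0.14547 + 0.041690 = 3.3794.
P₂ = g₂ e^(−E₂/kT) / Z = 0.041690/3.3794 = 0.0123.

0.0123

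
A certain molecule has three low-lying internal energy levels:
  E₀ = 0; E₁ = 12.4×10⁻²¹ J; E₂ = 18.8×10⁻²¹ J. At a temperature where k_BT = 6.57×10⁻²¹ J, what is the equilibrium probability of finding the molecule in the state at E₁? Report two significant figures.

Eᵢ/kT = 0, 1.887, 2.861.
Z = Σ e^(−Eᵢ/kT) = e^(−0) + e^(−1.887) + e^(−2.861) = 1.000 + 0.1515 + 0.05721 = 1.209.
P₁ = e^(−E₁/kT) / Z = 0.1515/1.209 = 0.13.

0.13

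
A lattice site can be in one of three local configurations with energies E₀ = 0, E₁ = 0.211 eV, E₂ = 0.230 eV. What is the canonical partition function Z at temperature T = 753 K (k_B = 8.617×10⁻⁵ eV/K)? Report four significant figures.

Z = 1.068

k_BT = 8.617×10⁻⁵ × 753 K = 0.0648860 eV.
Eᵢ/kT = 0, 3.25186, 3.54468.
Z = Σ e^(−Eᵢ/kT) = e^(−0) + e^(−3.25186) + e^(−3.54468) = 1.00000 + 0.0387022 + 0.0288779 = 1.06758.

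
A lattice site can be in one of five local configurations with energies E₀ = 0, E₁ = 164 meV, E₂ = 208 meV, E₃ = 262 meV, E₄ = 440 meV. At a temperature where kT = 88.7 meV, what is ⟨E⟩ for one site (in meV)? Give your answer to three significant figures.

Eᵢ/kT = 0, 1.8489, 2.3450, 2.9538, 4.9605.
Z = Σ e^(−Eᵢ/kT) = e^(−0) + e^(−1.8489) + e^(−2.3450) + e^(−2.9538) + e^(−4.9605) = 1.0000 + 0.15741 + 0.095847 + 0.052141 + 0.0070094 = 1.3124.
⟨E⟩ = Σ Eᵢ e^(−Eᵢ/kT) / Z = (0·1.0000 + 164·0.15741 + 208·0.095847 + 262·0.052141 + 440·0.0070094) / 1.3124 = 47.6 meV.

47.6 meV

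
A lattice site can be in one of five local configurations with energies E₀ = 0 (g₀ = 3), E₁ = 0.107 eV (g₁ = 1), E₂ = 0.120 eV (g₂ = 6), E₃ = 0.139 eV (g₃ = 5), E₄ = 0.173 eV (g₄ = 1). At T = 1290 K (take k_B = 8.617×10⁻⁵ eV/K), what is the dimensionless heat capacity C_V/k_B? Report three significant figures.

0.335

k_BT = 8.617×10⁻⁵ × 1290 K = 0.11116 eV.
Eᵢ/kT = 0, 0.96258, 1.0795, 1.2504, 1.5563.
Z = Σ gᵢe^(−Eᵢ/kT) = 3·e^(−0) + 1·e^(−0.96258) + 6·e^(−1.0795) + 5·e^(−1.2504) + 1·e^(−1.5563) = 3.0000 + 0.38191 + 2.0386 + 1.4320 + 0.21092 = 7.0634.
⟨E⟩ = 0.073765 eV, ⟨E²⟩ = 0.0095858 eV².
C_V/k_B = (⟨E²⟩ − ⟨E⟩²)/(kT)² = (0.0095858 − 0.0054413)/0.012357 = 0.335.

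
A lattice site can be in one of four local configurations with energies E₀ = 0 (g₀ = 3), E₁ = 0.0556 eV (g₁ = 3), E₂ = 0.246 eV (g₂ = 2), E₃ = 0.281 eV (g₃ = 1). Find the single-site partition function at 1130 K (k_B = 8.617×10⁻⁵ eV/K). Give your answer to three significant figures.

Z = 4.91

k_BT = 8.617×10⁻⁵ × 1130 K = 0.097372 eV.
Eᵢ/kT = 0, 0.57101, 2.5264, 2.8858.
Z = Σ gᵢe^(−Eᵢ/kT) = 3·e^(−0) + 3·e^(−0.57101) + 2·e^(−2.5264) + 1·e^(−2.8858) = 3.0000 + 1.6949 + 0.15989 + 0.055810 = 4.9106.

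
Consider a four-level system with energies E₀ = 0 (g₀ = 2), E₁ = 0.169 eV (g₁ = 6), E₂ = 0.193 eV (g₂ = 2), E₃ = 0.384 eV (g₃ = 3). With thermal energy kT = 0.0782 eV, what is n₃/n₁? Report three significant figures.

0.0320

n₃/n₁ = (g₃/g₁) exp[−(E₃−E₁)/kT] = (3/6) × exp(−(0.215 eV)/(0.0782 eV)) = (3/6) × exp(-2.7494) = 0.0320.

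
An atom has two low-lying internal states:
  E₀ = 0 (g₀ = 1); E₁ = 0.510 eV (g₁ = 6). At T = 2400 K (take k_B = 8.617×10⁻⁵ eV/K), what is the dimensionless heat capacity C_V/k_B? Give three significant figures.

1.36

k_BT = 8.617×10⁻⁵ × 2400 K = 0.20681 eV.
Eᵢ/kT = 0, 2.4660.
Z = Σ gᵢe^(−Eᵢ/kT) = 1·e^(−0) + 6·e^(−2.4660) = 1.0000 + 0.50954 = 1.5095.
⟨E⟩ = 0.17215 eV, ⟨E²⟩ = 0.087798 eV².
C_V/k_B = (⟨E²⟩ − ⟨E⟩²)/(kT)² = (0.087798 − 0.029636)/0.042770 = 1.36.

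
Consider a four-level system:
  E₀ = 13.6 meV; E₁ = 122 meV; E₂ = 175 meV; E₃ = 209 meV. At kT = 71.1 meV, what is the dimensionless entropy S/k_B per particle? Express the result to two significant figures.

0.86

Eᵢ/kT = 0.1913, 1.716, 2.461, 2.940.
Z = Σ e^(−Eᵢ/kT) = e^(−0.1913) + e^(−1.716) + e^(−2.461) + e^(−2.940) = 0.8259 + 0.1798 + 0.08535 + 0.05287 = 1.144.
⟨E⟩ = Σ EᵢPᵢ = 51.71 meV.
S/k_B = ln Z + ⟨E⟩/kT = ln(1.144) + 51.71/71.1 = 0.1345 + 0.7273 = 0.86.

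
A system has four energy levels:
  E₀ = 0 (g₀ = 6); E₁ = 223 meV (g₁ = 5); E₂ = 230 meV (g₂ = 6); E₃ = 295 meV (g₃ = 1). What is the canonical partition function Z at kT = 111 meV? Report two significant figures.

Eᵢ/kT = 0, 2.009, 2.072, 2.658.
Z = Σ gᵢe^(−Eᵢ/kT) = 6·e^(−0) + 5·e^(−2.009) + 6·e^(−2.072) + 1·e^(−2.658) = 6.000 + 0.6706 + 0.7556 + 0.07009 = 7.496.

Z = 7.5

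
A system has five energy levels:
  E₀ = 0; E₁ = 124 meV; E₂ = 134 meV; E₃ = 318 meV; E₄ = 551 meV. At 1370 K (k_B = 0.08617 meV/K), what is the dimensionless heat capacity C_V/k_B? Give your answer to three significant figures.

k_BT = 0.08617 × 1370 K = 118.05 meV.
Eᵢ/kT = 0, 1.0504, 1.1351, 2.6938, 4.6675.
Z = Σ e^(−Eᵢ/kT) = e^(−0) + e^(−1.0504) + e^(−1.1351) + e^(−2.6938) + e^(−4.6675) = 1.0000 + 0.34980 + 0.32139 + 0.067623 + 0.0093957 = 1.7482.
⟨E⟩ = 64.708 meV, ⟨E²⟩ = 11921 meV².
C_V/k_B = (⟨E²⟩ − ⟨E⟩²)/(kT)² = (11921 − 4187.1)/13936 = 0.555.

0.555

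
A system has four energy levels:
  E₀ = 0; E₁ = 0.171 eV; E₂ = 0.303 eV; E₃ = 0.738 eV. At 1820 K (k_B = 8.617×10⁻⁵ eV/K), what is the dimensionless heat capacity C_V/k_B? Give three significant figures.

0.552

k_BT = 8.617×10⁻⁵ × 1820 K = 0.15683 eV.
Eᵢ/kT = 0, 1.0904, 1.9320, 4.7057.
Z = Σ e^(−Eᵢ/kT) = e^(−0) + e^(−1.0904) + e^(−1.9320) + e^(−4.7057) = 1.0000 + 0.33608 + 0.14486 + 0.0090436 = 1.4900.
⟨E⟩ = 0.072508 eV, ⟨E²⟩ = 0.018827 eV².
C_V/k_B = (⟨E²⟩ − ⟨E⟩²)/(kT)² = (0.018827 − 0.0052574)/0.024596 = 0.552.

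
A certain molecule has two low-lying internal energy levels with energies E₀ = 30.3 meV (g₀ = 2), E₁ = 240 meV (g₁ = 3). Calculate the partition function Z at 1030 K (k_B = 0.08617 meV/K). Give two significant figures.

Z = 1.6

k_BT = 0.08617 × 1030 K = 88.76 meV.
Eᵢ/kT = 0.3414, 2.704.
Z = Σ gᵢe^(−Eᵢ/kT) = 2·e^(−0.3414) + 3·e^(−2.704) = 1.422 + 0.2008 = 1.623.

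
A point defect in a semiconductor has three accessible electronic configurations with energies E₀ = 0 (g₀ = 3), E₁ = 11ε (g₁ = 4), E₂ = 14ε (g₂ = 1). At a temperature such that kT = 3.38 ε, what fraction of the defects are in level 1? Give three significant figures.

Eᵢ/kT = 0, 3.2544, 4.1420.
Z = Σ gᵢe^(−Eᵢ/kT) = 3·e^(−0) + 4·e^(−3.2544) + 1·e^(−4.1420) = 3.0000 + 0.15442 + 0.015891 = 3.1703.
P₁ = g₁ e^(−E₁/kT) / Z = 0.15442/3.1703 = 0.0487.

0.0487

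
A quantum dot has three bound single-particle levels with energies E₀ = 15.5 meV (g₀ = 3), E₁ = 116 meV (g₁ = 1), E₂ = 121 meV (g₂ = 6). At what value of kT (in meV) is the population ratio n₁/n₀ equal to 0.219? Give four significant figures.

n₁/n₀ = (g₁/g₀) exp[−(E₁−E₀)/kT] = 0.219.
⇒ (E₁−E₀)/kT = ln((1/3)/0.219) = ln(1.52207) = 0.420071.
kT = 100.5 meV / 0.420071 = 239.2 meV.

239.2 meV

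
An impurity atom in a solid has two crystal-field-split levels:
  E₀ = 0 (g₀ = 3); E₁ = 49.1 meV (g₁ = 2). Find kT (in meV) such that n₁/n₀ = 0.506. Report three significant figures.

178 meV

n₁/n₀ = (g₁/g₀) exp[−(E₁−E₀)/kT] = 0.506.
⇒ (E₁−E₀)/kT = ln((2/3)/0.506) = ln(1.3175) = 0.27574.
kT = 49.1 meV / 0.27574 = 178 meV.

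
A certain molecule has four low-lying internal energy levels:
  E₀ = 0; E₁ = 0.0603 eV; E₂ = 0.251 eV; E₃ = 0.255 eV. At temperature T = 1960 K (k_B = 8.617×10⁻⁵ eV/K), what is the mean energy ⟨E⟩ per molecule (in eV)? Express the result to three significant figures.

0.0723 eV

k_BT = 8.617×10⁻⁵ × 1960 K = 0.16889 eV.
Eᵢ/kT = 0, 0.35704, 1.4862, 1.5099.
Z = Σ e^(−Eᵢ/kT) = e^(−0) + e^(−0.35704) + e^(−1.4862) + e^(−1.5099) = 1.0000 + 0.69974 + 0.22623 + 0.22093 = 2.1469.
⟨E⟩ = Σ Eᵢ e^(−Eᵢ/kT) / Z = (0·1.0000 + 0.0603·0.69974 + 0.251·0.22623 + 0.255·0.22093) / 2.1469 = 0.0723 eV.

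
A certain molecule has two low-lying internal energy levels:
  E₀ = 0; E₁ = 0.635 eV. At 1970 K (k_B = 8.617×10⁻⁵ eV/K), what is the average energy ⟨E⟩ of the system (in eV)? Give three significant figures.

0.0147 eV

k_BT = 8.617×10⁻⁵ × 1970 K = 0.16975 eV.
Eᵢ/kT = 0, 3.7408.
Z = Σ e^(−Eᵢ/kT) = e^(−0) + e^(−3.7408) = 1.0000 + 0.023735 = 1.0237.
⟨E⟩ = Σ Eᵢ e^(−Eᵢ/kT) / Z = (0·1.0000 + 0.635·0.023735) / 1.0237 = 0.0147 eV.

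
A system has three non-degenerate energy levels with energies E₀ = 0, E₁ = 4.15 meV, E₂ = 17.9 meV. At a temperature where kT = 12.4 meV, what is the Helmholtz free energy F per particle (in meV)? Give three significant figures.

-8.29 meV

Eᵢ/kT = 0, 0.33468, 1.4435.
Z = Σ e^(−Eᵢ/kT) = e^(−0) + e^(−0.33468) + e^(−1.4435) = 1.0000 + 0.71557 + 0.23610 = 1.9517.
F = −kT ln Z = −12.4 × ln(1.9517) = −12.4 × 0.66870 = -8.29 meV.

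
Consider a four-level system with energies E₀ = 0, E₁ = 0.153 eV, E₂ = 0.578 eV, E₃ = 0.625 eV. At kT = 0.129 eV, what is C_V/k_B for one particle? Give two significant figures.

0.52

Eᵢ/kT = 0, 1.186, 4.481, 4.845.
Z = Σ e^(−Eᵢ/kT) = e^(−0) + e^(−1.186) + e^(−4.481) + e^(−4.845) = 1.000 + 0.3054 + 0.01132 + 0.007868 = 1.325.
⟨E⟩ = 0.04391 eV, ⟨E²⟩ = 0.01057 eV².
C_V/k_B = (⟨E²⟩ − ⟨E⟩²)/(kT)² = (0.01057 − 0.001928)/0.01664 = 0.52.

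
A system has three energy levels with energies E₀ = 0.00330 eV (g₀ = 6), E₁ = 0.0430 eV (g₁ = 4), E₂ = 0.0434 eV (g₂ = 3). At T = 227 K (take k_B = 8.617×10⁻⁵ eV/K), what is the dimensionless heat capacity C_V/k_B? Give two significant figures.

0.48

k_BT = 8.617×10⁻⁵ × 227 K = 0.01956 eV.
Eᵢ/kT = 0.1687, 2.198, 2.219.
Z = Σ gᵢe^(−Eᵢ/kT) = 6·e^(−0.1687) + 4·e^(−2.198) + 3·e^(−2.219) = 5.069 + 0.4441 + 0.3262 = 5.839.
⟨E⟩ = 0.008560 eV, ⟨E²⟩ = 0.0002553 eV².
C_V/k_B = (⟨E²⟩ − ⟨E⟩²)/(kT)² = (0.0002553 − 0.00007327)/0.0003826 = 0.48.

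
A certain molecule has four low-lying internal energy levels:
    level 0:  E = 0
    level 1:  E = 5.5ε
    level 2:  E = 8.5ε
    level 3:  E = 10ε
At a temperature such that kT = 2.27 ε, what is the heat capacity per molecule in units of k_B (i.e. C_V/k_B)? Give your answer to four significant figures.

Eᵢ/kT = 0, 2.42291, 3.74449, 4.40529.
Z = Σ e^(−Eᵢ/kT) = e^(−0) + e^(−2.42291) + e^(−3.74449) + e^(−4.40529) = 1.00000 + 0.0886632 + 0.0236477 + 0.0122126 = 1.12452.
⟨E⟩ = 0.721000 ε, ⟨E²⟩ = 4.99046 ε².
C_V/k_B = (⟨E²⟩ − ⟨E⟩²)/(kT)² = (4.99046 − 0.519841)/5.15290 = 0.8676.

0.8676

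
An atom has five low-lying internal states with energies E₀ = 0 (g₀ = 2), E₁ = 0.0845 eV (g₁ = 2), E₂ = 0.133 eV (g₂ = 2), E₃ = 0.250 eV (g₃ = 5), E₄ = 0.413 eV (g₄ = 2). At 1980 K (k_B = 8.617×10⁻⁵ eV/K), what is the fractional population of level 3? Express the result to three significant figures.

0.211

k_BT = 8.617×10⁻⁵ × 1980 K = 0.17062 eV.
Eᵢ/kT = 0, 0.49525, 0.77951, 1.4652, 2.4206.
Z = Σ gᵢe^(−Eᵢ/kT) = 2·e^(−0) + 2·e^(−0.49525) + 2·e^(−0.77951) + 5·e^(−1.4652) + 2·e^(−2.4206) = 2.0000 + 1.2188 + 0.91726 + 1.1552 + 0.17774 = 5.4690.
P₃ = g₃ e^(−E₃/kT) / Z = 1.1552/5.4690 = 0.211.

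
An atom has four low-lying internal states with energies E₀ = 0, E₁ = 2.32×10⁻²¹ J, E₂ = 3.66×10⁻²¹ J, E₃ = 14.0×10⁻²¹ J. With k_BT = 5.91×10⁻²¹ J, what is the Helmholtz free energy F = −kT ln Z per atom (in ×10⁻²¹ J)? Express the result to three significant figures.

-4.94 ×10⁻²¹ J

Eᵢ/kT = 0, 0.39255, 0.61929, 2.3689.
Z = Σ e^(−Eᵢ/kT) = e^(−0) + e^(−0.39255) + e^(−0.61929) + e^(−2.3689) = 1.0000 + 0.67533 + 0.53833 + 0.093584 = 2.3072.
F = −kT ln Z = −5.91 × ln(2.3072) = −5.91 × 0.83603 = -4.94 ×10⁻²¹ J.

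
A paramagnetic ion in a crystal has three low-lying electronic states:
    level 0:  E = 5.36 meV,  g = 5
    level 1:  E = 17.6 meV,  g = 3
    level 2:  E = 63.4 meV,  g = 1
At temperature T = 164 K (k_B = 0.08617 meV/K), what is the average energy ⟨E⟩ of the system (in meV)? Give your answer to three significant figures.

k_BT = 0.08617 × 164 K = 14.132 meV.
Eᵢ/kT = 0.37928, 1.2454, 4.4863.
Z = Σ gᵢe^(−Eᵢ/kT) = 5·e^(−0.37928) + 3·e^(−1.2454) + 1·e^(−4.4863) = 3.4218 + 0.86348 + 0.011262 = 4.2965.
⟨E⟩ = Σ Eᵢ gᵢe^(−Eᵢ/kT) / Z = (5.36·3.4218 + 17.6·0.86348 + 63.4·0.011262) / 4.2965 = 7.97 meV.

7.97 meV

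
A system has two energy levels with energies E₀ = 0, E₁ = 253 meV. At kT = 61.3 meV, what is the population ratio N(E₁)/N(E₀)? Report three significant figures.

n₁/n₀ = exp[−(E₁−E₀)/kT] = exp(−(253 meV)/(61.3 meV)) = exp(-4.1272) = 0.0161.

0.0161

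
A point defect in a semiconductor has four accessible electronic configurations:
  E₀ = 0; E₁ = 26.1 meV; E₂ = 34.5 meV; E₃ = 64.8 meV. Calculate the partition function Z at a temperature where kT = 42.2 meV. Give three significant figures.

Z = 2.20

Eᵢ/kT = 0, 0.61848, 0.81754, 1.5355.
Z = Σ e^(−Eᵢ/kT) = e^(−0) + e^(−0.61848) + e^(−0.81754) + e^(−1.5355) = 1.0000 + 0.53876 + 0.44152 + 0.21535 = 2.1956.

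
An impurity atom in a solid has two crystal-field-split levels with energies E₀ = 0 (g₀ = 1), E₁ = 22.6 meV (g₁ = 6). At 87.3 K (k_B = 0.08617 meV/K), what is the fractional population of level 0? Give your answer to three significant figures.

0.771

k_BT = 0.08617 × 87.3 K = 7.5226 meV.
Eᵢ/kT = 0, 3.0043.
Z = Σ gᵢe^(−Eᵢ/kT) = 1·e^(−0) + 6·e^(−3.0043) = 1.0000 + 0.29744 = 1.2974.
P₀ = g₀ e^(−E₀/kT) / Z = 1.0000/1.2974 = 0.771.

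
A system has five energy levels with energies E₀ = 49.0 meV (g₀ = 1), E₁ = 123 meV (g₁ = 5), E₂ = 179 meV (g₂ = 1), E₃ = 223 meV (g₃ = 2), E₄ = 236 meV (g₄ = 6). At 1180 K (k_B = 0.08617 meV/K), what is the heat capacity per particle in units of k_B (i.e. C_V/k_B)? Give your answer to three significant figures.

0.399

k_BT = 0.08617 × 1180 K = 101.68 meV.
Eᵢ/kT = 0.48190, 1.2097, 1.7604, 2.1932, 2.3210.
Z = Σ gᵢe^(−Eᵢ/kT) = 1·e^(−0.48190) + 5·e^(−1.2097) + 1·e^(−1.7604) + 2·e^(−2.1932) + 6·e^(−2.3210) = 0.61761 + 1.4914 + 0.17198 + 0.22312 + 0.58905 = 3.0932.
⟨E⟩ = 140.07 meV, ⟨E²⟩ = 23749 meV².
C_V/k_B = (⟨E²⟩ − ⟨E⟩²)/(kT)² = (23749 − 19620)/10339 = 0.399.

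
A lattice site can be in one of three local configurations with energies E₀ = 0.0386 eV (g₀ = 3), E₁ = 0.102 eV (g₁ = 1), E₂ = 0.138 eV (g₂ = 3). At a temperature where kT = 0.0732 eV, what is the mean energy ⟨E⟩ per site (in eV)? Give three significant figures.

Eᵢ/kT = 0.52732, 1.3934, 1.8852.
Z = Σ gᵢe^(−Eᵢ/kT) = 3·e^(−0.52732) + 1·e^(−1.3934) + 3·e^(−1.8852) = 1.7706 + 0.24823 + 0.45540 = 2.4742.
⟨E⟩ = Σ Eᵢ gᵢe^(−Eᵢ/kT) / Z = (0.0386·1.7706 + 0.102·0.24823 + 0.138·0.45540) / 2.4742 = 0.0633 eV.

0.0633 eV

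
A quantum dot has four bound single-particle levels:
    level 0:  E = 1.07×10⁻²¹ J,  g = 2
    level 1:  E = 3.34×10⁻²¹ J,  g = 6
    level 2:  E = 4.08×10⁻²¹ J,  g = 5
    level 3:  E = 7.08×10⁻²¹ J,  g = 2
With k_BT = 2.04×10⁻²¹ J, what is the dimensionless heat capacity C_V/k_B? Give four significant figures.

Eᵢ/kT = 0.524510, 1.63725, 2.00000, 3.47059.
Z = Σ gᵢe^(−Eᵢ/kT) = 2·e^(−0.524510) + 6·e^(−1.63725) + 5·e^(−2.00000) + 2·e^(−3.47059) = 1.18369 + 1.16709 + 0.676676 + 0.0621974 = 3.08965.
⟨E⟩ = 2.70769, ⟨E²⟩ = 9.30744.
C_V/k_B = (⟨E²⟩ − ⟨E⟩²)/(kT)² = (9.30744 − 7.33159)/4.16160 = 0.4748.

0.4748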